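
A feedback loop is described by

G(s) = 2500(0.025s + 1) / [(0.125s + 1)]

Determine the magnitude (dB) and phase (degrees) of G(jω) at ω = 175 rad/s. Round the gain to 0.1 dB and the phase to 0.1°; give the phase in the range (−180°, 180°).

At ω = 175 rad/s:
zero (1 + j175·0.025) = 1 + j4.375 → |·| ≈ 4.4878, ∠ ≈ 77.12°
pole (1 + j175·0.125) = 1 + j21.875 → |·| ≈ 21.898, ∠ ≈ 87.38°
|G| = 2500 · 4.4878 / (21.898) ≈ 512.35
Gain = 20 log₁₀(512.35) ≈ 54.19 dB
∠G = (77.12°) − (87.38°) = -10.26°

54.2 dB, -10.3°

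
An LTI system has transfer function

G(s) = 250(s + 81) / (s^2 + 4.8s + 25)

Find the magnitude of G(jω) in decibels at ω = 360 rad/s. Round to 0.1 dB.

At s = jω = j360:
zero (s+81): 81 + j360 → |·| = √(81²+360²) = √136161 ≈ 369, ∠ = arctan(360/81) ≈ 77.32°
quadratic: (j360)² + 4.8·j360 + 25 = -129575 + j1728 → |·| ≈ 1.2959e+05, ∠ ≈ 179.24°
|G| = 250 · 369 / 1.2959e+05 ≈ 0.71186
Gain = 20 log₁₀(0.71186) ≈ -2.95 dB

-3.0 dB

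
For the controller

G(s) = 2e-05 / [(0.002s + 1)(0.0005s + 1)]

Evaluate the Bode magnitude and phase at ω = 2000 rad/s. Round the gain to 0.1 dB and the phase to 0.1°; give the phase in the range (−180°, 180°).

-109.3 dB, -121.0°

At ω = 2000 rad/s:
pole (1 + j2000·0.002) = 1 + j4 → |·| ≈ 4.1231, ∠ ≈ 75.96°
pole (1 + j2000·0.0005) = 1 + j1 → |·| ≈ 1.4142, ∠ ≈ 45.00°
|G| = 2e-05 · 1 / (4.1231 · 1.4142) ≈ 3.43e-06
Gain = 20 log₁₀(3.43e-06) ≈ -109.29 dB
∠G = (0°) − (75.96° + 45.00°) = -120.96°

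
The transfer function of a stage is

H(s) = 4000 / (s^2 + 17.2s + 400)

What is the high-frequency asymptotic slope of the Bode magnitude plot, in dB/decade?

Each pole contributes −20 dB/decade at high frequency; each zero contributes +20 dB/decade.
Net: 0 zero(s) − 2 pole(s) → -40 dB/decade.

-40 dB/decade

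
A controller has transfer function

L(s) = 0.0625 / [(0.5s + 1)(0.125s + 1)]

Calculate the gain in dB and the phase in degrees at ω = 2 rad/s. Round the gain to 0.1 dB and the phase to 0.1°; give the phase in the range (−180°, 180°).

-27.4 dB, -59.0°

At ω = 2 rad/s:
pole (1 + j2·0.5) = 1 + j1 → |·| ≈ 1.4142, ∠ ≈ 45.00°
pole (1 + j2·0.125) = 1 + j0.25 → |·| ≈ 1.0308, ∠ ≈ 14.04°
|L| = 0.0625 · 1 / (1.4142 · 1.0308) ≈ 0.042874
Gain = 20 log₁₀(0.042874) ≈ -27.36 dB
∠L = (0°) − (45.00° + 14.04°) = -59.04°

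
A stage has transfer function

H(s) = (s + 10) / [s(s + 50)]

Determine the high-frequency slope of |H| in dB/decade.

Each pole contributes −20 dB/decade at high frequency; each zero contributes +20 dB/decade.
Net: 1 zero(s) − 2 pole(s) → -20 dB/decade.

-20 dB/decade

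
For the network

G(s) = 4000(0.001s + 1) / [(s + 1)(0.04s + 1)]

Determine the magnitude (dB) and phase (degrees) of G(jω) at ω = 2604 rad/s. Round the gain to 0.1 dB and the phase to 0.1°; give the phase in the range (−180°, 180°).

At ω = 2604 rad/s:
zero (1 + j2604·0.001) = 1 + j2.604 → |·| ≈ 2.7894, ∠ ≈ 68.99°
pole (1 + j2604·1) = 1 + j2604 → |·| ≈ 2604, ∠ ≈ 89.98°
pole (1 + j2604·0.04) = 1 + j104.16 → |·| ≈ 104.16, ∠ ≈ 89.45°
|G| = 4000 · 2.7894 / (2604 · 104.16) ≈ 0.041137
Gain = 20 log₁₀(0.041137) ≈ -27.72 dB
∠G = (68.99°) − (89.98° + 89.45°) = -110.44°

-27.7 dB, -110.4°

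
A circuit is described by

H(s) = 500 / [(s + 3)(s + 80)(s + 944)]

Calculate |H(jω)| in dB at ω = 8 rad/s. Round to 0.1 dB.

At s = jω = j8:
pole (s+3): 3 + j8 → |·| = √(3²+8²) = √73 ≈ 8.544, ∠ = arctan(8/3) ≈ 69.44°
pole (s+80): 80 + j8 → |·| = √(80²+8²) = √6464 ≈ 80.399, ∠ = arctan(8/80) ≈ 5.71°
pole (s+944): 944 + j8 → |·| = √(944²+8²) = √891200 ≈ 944.03, ∠ = arctan(8/944) ≈ 0.49°
|H| = 500 / 6.4848e+05 ≈ 0.00077103
Gain = 20 log₁₀(0.00077103) ≈ -62.26 dB

-62.3 dB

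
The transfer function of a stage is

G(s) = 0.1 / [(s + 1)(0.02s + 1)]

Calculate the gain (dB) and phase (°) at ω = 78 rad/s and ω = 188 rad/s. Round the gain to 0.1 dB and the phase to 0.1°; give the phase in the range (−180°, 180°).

ω = 78: -63.2 dB, -146.6°; ω = 188: -77.3 dB, -164.8°

At ω = 78 rad/s:
pole (1 + j78·1) = 1 + j78 → |·| ≈ 78.006, ∠ ≈ 89.27°
pole (1 + j78·0.02) = 1 + j1.56 → |·| ≈ 1.853, ∠ ≈ 57.34°
|G| = 0.1 · 1 / (78.006 · 1.853) ≈ 0.00069183
Gain = 20 log₁₀(0.00069183) ≈ -63.20 dB
∠G = (0°) − (89.27° + 57.34°) = -146.61°

At ω = 188 rad/s:
pole (1 + j188·1) = 1 + j188 → |·| ≈ 188, ∠ ≈ 89.70°
pole (1 + j188·0.02) = 1 + j3.76 → |·| ≈ 3.8907, ∠ ≈ 75.11°
|G| = 0.1 · 1 / (188 · 3.8907) ≈ 0.00013671
Gain = 20 log₁₀(0.00013671) ≈ -77.28 dB
∠G = (0°) − (89.70° + 75.11°) = -164.81°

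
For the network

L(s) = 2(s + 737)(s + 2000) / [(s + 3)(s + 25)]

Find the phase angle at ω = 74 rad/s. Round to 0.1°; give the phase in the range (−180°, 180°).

-151.2°

At s = jω = j74:
zero (s+737): 737 + j74 → |·| = √(737²+74²) = √548645 ≈ 740.71, ∠ = arctan(74/737) ≈ 5.73°
zero (s+2000): 2000 + j74 → |·| = √(2000²+74²) = √4005476 ≈ 2001.4, ∠ = arctan(74/2000) ≈ 2.12°
pole (s+3): 3 + j74 → |·| = √(3²+74²) = √5485 ≈ 74.061, ∠ = arctan(74/3) ≈ 87.68°
pole (s+25): 25 + j74 → |·| = √(25²+74²) = √6101 ≈ 78.109, ∠ = arctan(74/25) ≈ 71.33°
∠L = 7.85° − 159.01° = -151.16°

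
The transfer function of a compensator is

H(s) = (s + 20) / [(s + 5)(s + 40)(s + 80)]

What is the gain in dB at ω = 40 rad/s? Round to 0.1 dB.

-73.2 dB

At s = jω = j40:
zero (s+20): 20 + j40 → |·| = √(20²+40²) = √2000 ≈ 44.721, ∠ = arctan(40/20) ≈ 63.43°
pole (s+5): 5 + j40 → |·| = √(5²+40²) = √1625 ≈ 40.311, ∠ = arctan(40/5) ≈ 82.87°
pole (s+40): 40 + j40 → |·| = √(40²+40²) = √3200 ≈ 56.569, ∠ = arctan(40/40) ≈ 45.00°
pole (s+80): 80 + j40 → |·| = √(80²+40²) = √8000 ≈ 89.443, ∠ = arctan(40/80) ≈ 26.57°
|H| = 1 · 44.721 / 2.0396e+05 ≈ 0.00021926
Gain = 20 log₁₀(0.00021926) ≈ -73.18 dB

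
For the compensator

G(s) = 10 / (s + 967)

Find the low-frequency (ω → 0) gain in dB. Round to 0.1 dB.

-39.7 dB

G(0) = 10 / 967 ≈ 0.010341
20 log₁₀(0.010341) ≈ -39.71 dB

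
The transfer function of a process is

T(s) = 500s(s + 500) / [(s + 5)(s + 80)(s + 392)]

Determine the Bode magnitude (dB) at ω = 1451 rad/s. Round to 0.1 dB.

At s = jω = j1451:
zero (s+500): 500 + j1451 → |·| = √(500²+1451²) = √2355401 ≈ 1534.7, ∠ = arctan(1451/500) ≈ 70.99°
zero at origin: s = j1451 → |·| = 1451, ∠ = 90.00°
pole (s+5): 5 + j1451 → |·| = √(5²+1451²) = √2105426 ≈ 1451, ∠ = arctan(1451/5) ≈ 89.80°
pole (s+80): 80 + j1451 → |·| = √(80²+1451²) = √2111801 ≈ 1453.2, ∠ = arctan(1451/80) ≈ 86.84°
pole (s+392): 392 + j1451 → |·| = √(392²+1451²) = √2259065 ≈ 1503, ∠ = arctan(1451/392) ≈ 74.88°
|T| = 500 · 2.2268e+06 / 3.1692e+09 ≈ 0.35132
Gain = 20 log₁₀(0.35132) ≈ -9.09 dB

-9.1 dB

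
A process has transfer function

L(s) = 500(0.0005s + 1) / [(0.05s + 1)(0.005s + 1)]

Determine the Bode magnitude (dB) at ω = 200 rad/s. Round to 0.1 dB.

31.0 dB

At ω = 200 rad/s:
zero (1 + j200·0.0005) = 1 + j0.1 → |·| ≈ 1.005, ∠ ≈ 5.71°
pole (1 + j200·0.05) = 1 + j10 → |·| ≈ 10.05, ∠ ≈ 84.29°
pole (1 + j200·0.005) = 1 + j1 → |·| ≈ 1.4142, ∠ ≈ 45.00°
|L| = 500 · 1.005 / (10.05 · 1.4142) ≈ 35.356
Gain = 20 log₁₀(35.356) ≈ 30.97 dB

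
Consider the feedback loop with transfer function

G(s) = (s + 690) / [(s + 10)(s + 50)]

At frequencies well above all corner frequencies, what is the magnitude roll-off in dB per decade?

Each pole contributes −20 dB/decade at high frequency; each zero contributes +20 dB/decade.
Net: 1 zero(s) − 2 pole(s) → -20 dB/decade.

-20 dB/decade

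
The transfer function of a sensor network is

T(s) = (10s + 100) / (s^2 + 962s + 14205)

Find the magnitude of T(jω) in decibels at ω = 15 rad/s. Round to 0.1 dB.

-40.9 dB

Substitute s = j15:
Numerator: 10(j15) + 100 = 100 + j150
Denominator: (j15)^2 + 962(j15) + 14205 = 13980 + j14430
|N| = √(100² + 150²) ≈ 180.28, ∠N ≈ 56.31°
|D| = √(13980² + 14430²) ≈ 20091, ∠D ≈ 45.91°
|T| = 180.28 / 20091 ≈ 0.0089732
Gain = 20 log₁₀(0.0089732) ≈ -40.94 dB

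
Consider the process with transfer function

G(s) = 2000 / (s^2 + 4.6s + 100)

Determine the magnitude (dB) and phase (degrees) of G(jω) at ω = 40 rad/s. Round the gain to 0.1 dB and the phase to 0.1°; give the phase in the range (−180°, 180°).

2.4 dB, -173.0°

At s = jω = j40:
quadratic: (j40)² + 4.6·j40 + 100 = -1500 + j184 → |·| ≈ 1511.2, ∠ ≈ 173.01°
|G| = 2000 / 1511.2 ≈ 1.3235
Gain = 20 log₁₀(1.3235) ≈ 2.43 dB
∠G = 0.00° − 173.01° = -173.01°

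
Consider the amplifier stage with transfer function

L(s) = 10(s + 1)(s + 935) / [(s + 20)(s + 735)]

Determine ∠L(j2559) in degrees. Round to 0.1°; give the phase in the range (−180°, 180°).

-3.6°

At s = jω = j2559:
zero (s+1): 1 + j2559 → |·| = √(1²+2559²) = √6548482 ≈ 2559, ∠ = arctan(2559/1) ≈ 89.98°
zero (s+935): 935 + j2559 → |·| = √(935²+2559²) = √7422706 ≈ 2724.5, ∠ = arctan(2559/935) ≈ 69.93°
pole (s+20): 20 + j2559 → |·| = √(20²+2559²) = √6548881 ≈ 2559.1, ∠ = arctan(2559/20) ≈ 89.55°
pole (s+735): 735 + j2559 → |·| = √(735²+2559²) = √7088706 ≈ 2662.5, ∠ = arctan(2559/735) ≈ 73.97°
∠L = 159.91° − 163.52° = -3.61°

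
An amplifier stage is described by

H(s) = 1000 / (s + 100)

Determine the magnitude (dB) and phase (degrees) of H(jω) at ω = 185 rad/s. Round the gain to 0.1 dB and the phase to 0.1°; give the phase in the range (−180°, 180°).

At s = jω = j185:
pole (s+100): 100 + j185 → |·| = √(100²+185²) = √44225 ≈ 210.3, ∠ = arctan(185/100) ≈ 61.61°
|H| = 1000 / 210.3 ≈ 4.7551
Gain = 20 log₁₀(4.7551) ≈ 13.54 dB
∠H = 0.00° − 61.61° = -61.61°

13.5 dB, -61.6°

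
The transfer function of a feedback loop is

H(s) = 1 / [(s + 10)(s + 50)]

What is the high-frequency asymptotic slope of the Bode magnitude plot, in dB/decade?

-40 dB/decade

Each pole contributes −20 dB/decade at high frequency; each zero contributes +20 dB/decade.
Net: 0 zero(s) − 2 pole(s) → -40 dB/decade.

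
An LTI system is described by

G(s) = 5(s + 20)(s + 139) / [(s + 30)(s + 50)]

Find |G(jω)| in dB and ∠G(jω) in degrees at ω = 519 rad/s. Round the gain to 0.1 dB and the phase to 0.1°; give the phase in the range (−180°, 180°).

14.2 dB, -8.4°

At s = jω = j519:
zero (s+20): 20 + j519 → |·| = √(20²+519²) = √269761 ≈ 519.39, ∠ = arctan(519/20) ≈ 87.79°
zero (s+139): 139 + j519 → |·| = √(139²+519²) = √288682 ≈ 537.29, ∠ = arctan(519/139) ≈ 75.01°
pole (s+30): 30 + j519 → |·| = √(30²+519²) = √270261 ≈ 519.87, ∠ = arctan(519/30) ≈ 86.69°
pole (s+50): 50 + j519 → |·| = √(50²+519²) = √271861 ≈ 521.4, ∠ = arctan(519/50) ≈ 84.50°
|G| = 5 · 2.7906e+05 / 2.7106e+05 ≈ 5.1476
Gain = 20 log₁₀(5.1476) ≈ 14.23 dB
∠G = 162.80° − 171.19° = -8.39°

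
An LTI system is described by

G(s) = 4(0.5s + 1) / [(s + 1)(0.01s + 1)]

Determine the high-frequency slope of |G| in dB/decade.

-20 dB/decade

Each pole contributes −20 dB/decade at high frequency; each zero contributes +20 dB/decade.
Net: 1 zero(s) − 2 pole(s) → -20 dB/decade.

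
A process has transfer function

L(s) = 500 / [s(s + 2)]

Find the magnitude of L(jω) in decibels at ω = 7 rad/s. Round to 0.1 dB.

At s = jω = j7:
pole (s+2): 2 + j7 → |·| = √(2²+7²) = √53 ≈ 7.2801, ∠ = arctan(7/2) ≈ 74.05°
pole at origin: |s| = 7, ∠ = 90.00° (in denominator)
|L| = 500 / 50.961 ≈ 9.8114
Gain = 20 log₁₀(9.8114) ≈ 19.83 dB

19.8 dB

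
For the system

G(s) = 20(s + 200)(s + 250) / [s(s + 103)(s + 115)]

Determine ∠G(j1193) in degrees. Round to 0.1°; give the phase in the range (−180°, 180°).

-100.9°

At s = jω = j1193:
zero (s+200): 200 + j1193 → |·| = √(200²+1193²) = √1463249 ≈ 1209.6, ∠ = arctan(1193/200) ≈ 80.48°
zero (s+250): 250 + j1193 → |·| = √(250²+1193²) = √1485749 ≈ 1218.9, ∠ = arctan(1193/250) ≈ 78.16°
pole (s+103): 103 + j1193 → |·| = √(103²+1193²) = √1433858 ≈ 1197.4, ∠ = arctan(1193/103) ≈ 85.07°
pole (s+115): 115 + j1193 → |·| = √(115²+1193²) = √1436474 ≈ 1198.5, ∠ = arctan(1193/115) ≈ 84.49°
pole at origin: |s| = 1193, ∠ = 90.00° (in denominator)
∠G = 158.64° − 259.56° = -100.92°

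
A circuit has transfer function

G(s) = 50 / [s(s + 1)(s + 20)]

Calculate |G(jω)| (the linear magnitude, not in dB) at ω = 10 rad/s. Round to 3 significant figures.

0.0222

At s = jω = j10:
pole (s+1): 1 + j10 → |·| = √(1²+10²) = √101 ≈ 10.05, ∠ = arctan(10/1) ≈ 84.29°
pole (s+20): 20 + j10 → |·| = √(20²+10²) = √500 ≈ 22.361, ∠ = arctan(10/20) ≈ 26.57°
pole at origin: |s| = 10, ∠ = 90.00° (in denominator)
|G| = 50 / 2247.3 ≈ 0.022249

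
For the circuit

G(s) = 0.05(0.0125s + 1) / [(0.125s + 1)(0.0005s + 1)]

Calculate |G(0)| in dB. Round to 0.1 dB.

G(0) = 0.05 · 1 / 1 = 0.05
20 log₁₀(0.05) ≈ -26.02 dB

-26.0 dB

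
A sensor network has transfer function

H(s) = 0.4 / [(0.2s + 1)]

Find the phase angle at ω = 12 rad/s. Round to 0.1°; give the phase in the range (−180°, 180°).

At ω = 12 rad/s:
pole (1 + j12·0.2) = 1 + j2.4 → |·| ≈ 2.6, ∠ ≈ 67.38°
∠H = (0°) − (67.38°) = -67.38°

-67.4°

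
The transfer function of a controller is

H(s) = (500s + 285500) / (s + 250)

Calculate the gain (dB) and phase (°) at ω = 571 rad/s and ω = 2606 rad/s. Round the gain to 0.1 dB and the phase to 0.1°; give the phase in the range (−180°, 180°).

Substitute s = j571:
Numerator: 500(j571) + 285500 = 285500 + j285500
Denominator: (j571) + 250 = 250 + j571
|N| = √(285500² + 285500²) ≈ 4.0376e+05, ∠N ≈ 45.00°
|D| = √(250² + 571²) ≈ 623.33, ∠D ≈ 66.35°
|H| = 4.0376e+05 / 623.33 ≈ 647.75
Gain = 20 log₁₀(647.75) ≈ 56.23 dB
∠H = 45.00° − 66.35° = -21.35°

Substitute s = j2606:
Numerator: 500(j2606) + 285500 = 285500 + j1303000
Denominator: (j2606) + 250 = 250 + j2606
|N| = √(285500² + 1303000²) ≈ 1.3339e+06, ∠N ≈ 77.64°
|D| = √(250² + 2606²) ≈ 2618, ∠D ≈ 84.52°
|H| = 1.3339e+06 / 2618 ≈ 509.51
Gain = 20 log₁₀(509.51) ≈ 54.14 dB
∠H = 77.64° − 84.52° = -6.88°

ω = 571: 56.2 dB, -21.4°; ω = 2606: 54.1 dB, -6.9°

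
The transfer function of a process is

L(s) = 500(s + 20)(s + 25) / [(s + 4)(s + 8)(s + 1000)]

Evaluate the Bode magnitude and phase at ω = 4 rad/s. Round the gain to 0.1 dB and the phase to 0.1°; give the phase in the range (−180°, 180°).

14.2 dB, -51.4°

At s = jω = j4:
zero (s+20): 20 + j4 → |·| = √(20²+4²) = √416 ≈ 20.396, ∠ = arctan(4/20) ≈ 11.31°
zero (s+25): 25 + j4 → |·| = √(25²+4²) = √641 ≈ 25.318, ∠ = arctan(4/25) ≈ 9.09°
pole (s+4): 4 + j4 → |·| = √(4²+4²) = √32 ≈ 5.6569, ∠ = arctan(4/4) ≈ 45.00°
pole (s+8): 8 + j4 → |·| = √(8²+4²) = √80 ≈ 8.9443, ∠ = arctan(4/8) ≈ 26.57°
pole (s+1000): 1000 + j4 → |·| = √(1000²+4²) = √1000016 ≈ 1000, ∠ = arctan(4/1000) ≈ 0.23°
|L| = 500 · 516.39 / 50597 ≈ 5.103
Gain = 20 log₁₀(5.103) ≈ 14.16 dB
∠L = 20.40° − 71.80° = -51.40°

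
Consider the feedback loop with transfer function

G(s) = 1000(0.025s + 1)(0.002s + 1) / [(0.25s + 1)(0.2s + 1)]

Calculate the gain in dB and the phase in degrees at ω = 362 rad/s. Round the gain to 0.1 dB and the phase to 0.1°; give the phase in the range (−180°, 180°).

4.7 dB, -59.0°

At ω = 362 rad/s:
zero (1 + j362·0.025) = 1 + j9.05 → |·| ≈ 9.1051, ∠ ≈ 83.69°
zero (1 + j362·0.002) = 1 + j0.724 → |·| ≈ 1.2346, ∠ ≈ 35.90°
pole (1 + j362·0.25) = 1 + j90.5 → |·| ≈ 90.506, ∠ ≈ 89.37°
pole (1 + j362·0.2) = 1 + j72.4 → |·| ≈ 72.407, ∠ ≈ 89.21°
|G| = 1000 · 9.1051 · 1.2346 / (90.506 · 72.407) ≈ 1.7154
Gain = 20 log₁₀(1.7154) ≈ 4.69 dB
∠G = (83.69° + 35.90°) − (89.37° + 89.21°) = -58.99°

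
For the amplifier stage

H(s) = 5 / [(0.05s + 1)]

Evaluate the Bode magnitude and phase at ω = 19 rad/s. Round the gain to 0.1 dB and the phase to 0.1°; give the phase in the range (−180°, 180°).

11.2 dB, -43.5°

At ω = 19 rad/s:
pole (1 + j19·0.05) = 1 + j0.95 → |·| ≈ 1.3793, ∠ ≈ 43.53°
|H| = 5 · 1 / (1.3793) ≈ 3.625
Gain = 20 log₁₀(3.625) ≈ 11.19 dB
∠H = (0°) − (43.53°) = -43.53°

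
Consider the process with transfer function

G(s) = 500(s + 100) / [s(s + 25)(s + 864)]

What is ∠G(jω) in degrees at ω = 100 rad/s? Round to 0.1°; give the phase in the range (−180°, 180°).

At s = jω = j100:
zero (s+100): 100 + j100 → |·| = √(100²+100²) = √20000 ≈ 141.42, ∠ = arctan(100/100) ≈ 45.00°
pole (s+25): 25 + j100 → |·| = √(25²+100²) = √10625 ≈ 103.08, ∠ = arctan(100/25) ≈ 75.96°
pole (s+864): 864 + j100 → |·| = √(864²+100²) = √756496 ≈ 869.77, ∠ = arctan(100/864) ≈ 6.60°
pole at origin: |s| = 100, ∠ = 90.00° (in denominator)
∠G = 45.00° − 172.56° = -127.56°

-127.6°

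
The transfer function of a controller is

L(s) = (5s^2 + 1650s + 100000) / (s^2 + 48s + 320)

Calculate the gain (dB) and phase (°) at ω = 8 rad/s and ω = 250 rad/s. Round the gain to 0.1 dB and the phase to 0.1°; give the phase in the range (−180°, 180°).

Substitute s = j8:
Numerator: 5(j8)^2 + 1650(j8) + 100000 = 99680 + j13200
Denominator: (j8)^2 + 48(j8) + 320 = 256 + j384
|N| = √(99680² + 13200²) ≈ 1.0055e+05, ∠N ≈ 7.54°
|D| = √(256² + 384²) ≈ 461.51, ∠D ≈ 56.31°
|L| = 1.0055e+05 / 461.51 ≈ 217.87
Gain = 20 log₁₀(217.87) ≈ 46.76 dB
∠L = 7.54° − 56.31° = -48.77°

Substitute s = j250:
Numerator: 5(j250)^2 + 1650(j250) + 100000 = -212500 + j412500
Denominator: (j250)^2 + 48(j250) + 320 = -62180 + j12000
|N| = √(212500² + 412500²) ≈ 4.6402e+05, ∠N ≈ 117.26°
|D| = √(62180² + 12000²) ≈ 63327, ∠D ≈ 169.08°
|L| = 4.6402e+05 / 63327 ≈ 7.3274
Gain = 20 log₁₀(7.3274) ≈ 17.30 dB
∠L = 117.26° − 169.08° = -51.82°

ω = 8: 46.8 dB, -48.8°; ω = 250: 17.3 dB, -51.8°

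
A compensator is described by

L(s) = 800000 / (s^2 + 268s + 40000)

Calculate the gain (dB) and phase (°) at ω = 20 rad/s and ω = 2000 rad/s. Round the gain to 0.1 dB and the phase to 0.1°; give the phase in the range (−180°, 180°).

ω = 20: 26.0 dB, -7.7°; ω = 2000: -14.0 dB, -172.3°

At s = jω = j20:
quadratic: (j20)² + 268·j20 + 40000 = 39600 + j5360 → |·| ≈ 39961, ∠ ≈ 7.71°
|L| = 800000 / 39961 ≈ 20.02
Gain = 20 log₁₀(20.02) ≈ 26.03 dB
∠L = 0.00° − 7.71° = -7.71°

At s = jω = j2000:
quadratic: (j2000)² + 268·j2000 + 40000 = -3960000 + j536000 → |·| ≈ 3.9961e+06, ∠ ≈ 172.29°
|L| = 800000 / 3.9961e+06 ≈ 0.2002
Gain = 20 log₁₀(0.2002) ≈ -13.97 dB
∠L = 0.00° − 172.29° = -172.29°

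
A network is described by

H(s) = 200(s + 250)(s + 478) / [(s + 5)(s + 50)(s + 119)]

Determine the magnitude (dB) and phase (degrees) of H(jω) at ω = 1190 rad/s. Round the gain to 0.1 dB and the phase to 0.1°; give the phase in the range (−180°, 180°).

-14.7 dB, -115.4°

At s = jω = j1190:
zero (s+250): 250 + j1190 → |·| = √(250²+1190²) = √1478600 ≈ 1216, ∠ = arctan(1190/250) ≈ 78.14°
zero (s+478): 478 + j1190 → |·| = √(478²+1190²) = √1644584 ≈ 1282.4, ∠ = arctan(1190/478) ≈ 68.12°
pole (s+5): 5 + j1190 → |·| = √(5²+1190²) = √1416125 ≈ 1190, ∠ = arctan(1190/5) ≈ 89.76°
pole (s+50): 50 + j1190 → |·| = √(50²+1190²) = √1418600 ≈ 1191, ∠ = arctan(1190/50) ≈ 87.59°
pole (s+119): 119 + j1190 → |·| = √(119²+1190²) = √1430261 ≈ 1195.9, ∠ = arctan(1190/119) ≈ 84.29°
|H| = 200 · 1.5594e+06 / 1.6949e+09 ≈ 0.18401
Gain = 20 log₁₀(0.18401) ≈ -14.70 dB
∠H = 146.26° − 261.64° = -115.38°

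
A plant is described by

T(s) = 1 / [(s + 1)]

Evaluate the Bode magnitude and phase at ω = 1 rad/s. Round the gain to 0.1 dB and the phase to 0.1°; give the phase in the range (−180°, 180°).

At ω = 1 rad/s:
pole (1 + j1·1) = 1 + j1 → |·| ≈ 1.4142, ∠ ≈ 45.00°
|T| = 1 · 1 / (1.4142) ≈ 0.70711
Gain = 20 log₁₀(0.70711) ≈ -3.01 dB
∠T = (0°) − (45.00°) = -45.00°

-3.0 dB, -45.0°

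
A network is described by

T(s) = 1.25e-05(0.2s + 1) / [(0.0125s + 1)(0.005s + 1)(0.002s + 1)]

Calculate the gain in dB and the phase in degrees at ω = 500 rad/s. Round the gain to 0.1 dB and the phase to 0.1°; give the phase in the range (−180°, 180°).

At ω = 500 rad/s:
zero (1 + j500·0.2) = 1 + j100 → |·| ≈ 100, ∠ ≈ 89.43°
pole (1 + j500·0.0125) = 1 + j6.25 → |·| ≈ 6.3295, ∠ ≈ 80.91°
pole (1 + j500·0.005) = 1 + j2.5 → |·| ≈ 2.6926, ∠ ≈ 68.20°
pole (1 + j500·0.002) = 1 + j1 → |·| ≈ 1.4142, ∠ ≈ 45.00°
|T| = 1.25e-05 · 100 / (6.3295 · 2.6926 · 1.4142) ≈ 5.1863e-05
Gain = 20 log₁₀(5.1863e-05) ≈ -85.70 dB
∠T = (89.43°) − (80.91° + 68.20° + 45.00°) = -104.68°

-85.7 dB, -104.7°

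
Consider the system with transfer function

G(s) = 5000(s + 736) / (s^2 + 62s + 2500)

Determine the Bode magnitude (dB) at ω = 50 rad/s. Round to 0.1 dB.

61.5 dB

At s = jω = j50:
zero (s+736): 736 + j50 → |·| = √(736²+50²) = √544196 ≈ 737.7, ∠ = arctan(50/736) ≈ 3.89°
quadratic: (j50)² + 62·j50 + 2500 = 0 + j3100 → |·| ≈ 3100, ∠ ≈ 90.00°
|G| = 5000 · 737.7 / 3100 ≈ 1189.8
Gain = 20 log₁₀(1189.8) ≈ 61.51 dB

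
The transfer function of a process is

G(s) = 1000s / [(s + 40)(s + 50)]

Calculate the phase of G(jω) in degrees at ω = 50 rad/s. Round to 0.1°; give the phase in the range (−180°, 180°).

At s = jω = j50:
zero at origin: s = j50 → |·| = 50, ∠ = 90.00°
pole (s+40): 40 + j50 → |·| = √(40²+50²) = √4100 ≈ 64.031, ∠ = arctan(50/40) ≈ 51.34°
pole (s+50): 50 + j50 → |·| = √(50²+50²) = √5000 ≈ 70.711, ∠ = arctan(50/50) ≈ 45.00°
∠G = 90.00° − 96.34° = -6.34°

-6.3°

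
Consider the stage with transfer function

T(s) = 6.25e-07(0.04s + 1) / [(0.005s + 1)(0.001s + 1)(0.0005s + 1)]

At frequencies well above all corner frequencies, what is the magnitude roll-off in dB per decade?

-40 dB/decade

Each pole contributes −20 dB/decade at high frequency; each zero contributes +20 dB/decade.
Net: 1 zero(s) − 3 pole(s) → -40 dB/decade.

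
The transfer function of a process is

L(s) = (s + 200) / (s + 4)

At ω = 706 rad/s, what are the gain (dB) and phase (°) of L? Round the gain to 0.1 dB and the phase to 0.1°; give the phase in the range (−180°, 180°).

0.3 dB, -15.5°

Substitute s = j706:
Numerator: (j706) + 200 = 200 + j706
Denominator: (j706) + 4 = 4 + j706
|N| = √(200² + 706²) ≈ 733.78, ∠N ≈ 74.18°
|D| = √(4² + 706²) ≈ 706.01, ∠D ≈ 89.68°
|L| = 733.78 / 706.01 ≈ 1.0393
Gain = 20 log₁₀(1.0393) ≈ 0.33 dB
∠L = 74.18° − 89.68° = -15.50°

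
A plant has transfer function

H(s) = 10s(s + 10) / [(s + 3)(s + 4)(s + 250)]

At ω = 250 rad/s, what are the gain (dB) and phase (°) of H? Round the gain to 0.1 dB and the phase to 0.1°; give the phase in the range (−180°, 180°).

-31.0 dB, -45.7°

At s = jω = j250:
zero (s+10): 10 + j250 → |·| = √(10²+250²) = √62600 ≈ 250.2, ∠ = arctan(250/10) ≈ 87.71°
zero at origin: s = j250 → |·| = 250, ∠ = 90.00°
pole (s+3): 3 + j250 → |·| = √(3²+250²) = √62509 ≈ 250.02, ∠ = arctan(250/3) ≈ 89.31°
pole (s+4): 4 + j250 → |·| = √(4²+250²) = √62516 ≈ 250.03, ∠ = arctan(250/4) ≈ 89.08°
pole (s+250): 250 + j250 → |·| = √(250²+250²) = √125000 ≈ 353.55, ∠ = arctan(250/250) ≈ 45.00°
|H| = 10 · 62550 / 2.2101e+07 ≈ 0.028302
Gain = 20 log₁₀(0.028302) ≈ -30.96 dB
∠H = 177.71° − 223.39° = -45.68°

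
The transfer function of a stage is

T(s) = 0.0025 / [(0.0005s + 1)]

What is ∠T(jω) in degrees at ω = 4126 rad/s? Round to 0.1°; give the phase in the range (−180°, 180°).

At ω = 4126 rad/s:
pole (1 + j4126·0.0005) = 1 + j2.063 → |·| ≈ 2.2926, ∠ ≈ 64.14°
∠T = (0°) − (64.14°) = -64.14°

-64.1°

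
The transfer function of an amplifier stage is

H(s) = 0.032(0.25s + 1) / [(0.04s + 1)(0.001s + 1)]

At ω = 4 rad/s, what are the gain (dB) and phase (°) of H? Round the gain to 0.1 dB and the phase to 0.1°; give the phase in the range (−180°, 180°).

At ω = 4 rad/s:
zero (1 + j4·0.25) = 1 + j1 → |·| ≈ 1.4142, ∠ ≈ 45.00°
pole (1 + j4·0.04) = 1 + j0.16 → |·| ≈ 1.0127, ∠ ≈ 9.09°
pole (1 + j4·0.001) = 1 + j0.004 → |·| ≈ 1, ∠ ≈ 0.23°
|H| = 0.032 · 1.4142 / (1.0127 · 1) ≈ 0.044687
Gain = 20 log₁₀(0.044687) ≈ -27.00 dB
∠H = (45.00°) − (9.09° + 0.23°) = 35.68°

-27.0 dB, 35.7°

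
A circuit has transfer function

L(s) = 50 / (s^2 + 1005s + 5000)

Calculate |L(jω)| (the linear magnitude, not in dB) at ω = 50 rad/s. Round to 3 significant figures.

Substitute s = j50:
Numerator: 50 = 50 + j0
Denominator: (j50)^2 + 1005(j50) + 5000 = 2500 + j50250
|N| = √(50² + 0²) ≈ 50, ∠N ≈ 0.00°
|D| = √(2500² + 50250²) ≈ 50312, ∠D ≈ 87.15°
|L| = 50 / 50312 ≈ 0.0009938

0.000994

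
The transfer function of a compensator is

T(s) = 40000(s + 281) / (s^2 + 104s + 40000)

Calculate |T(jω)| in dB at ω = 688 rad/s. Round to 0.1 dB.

At s = jω = j688:
zero (s+281): 281 + j688 → |·| = √(281²+688²) = √552305 ≈ 743.17, ∠ = arctan(688/281) ≈ 67.78°
quadratic: (j688)² + 104·j688 + 40000 = -433344 + j71552 → |·| ≈ 4.3921e+05, ∠ ≈ 170.62°
|T| = 40000 · 743.17 / 4.3921e+05 ≈ 67.682
Gain = 20 log₁₀(67.682) ≈ 36.61 dB

36.6 dB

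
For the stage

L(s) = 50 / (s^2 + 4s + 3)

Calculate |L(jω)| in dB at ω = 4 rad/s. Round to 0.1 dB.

Substitute s = j4:
Numerator: 50 = 50 + j0
Denominator: (j4)^2 + 4(j4) + 3 = -13 + j16
|N| = √(50² + 0²) ≈ 50, ∠N ≈ 0.00°
|D| = √(13² + 16²) ≈ 20.616, ∠D ≈ 129.09°
|L| = 50 / 20.616 ≈ 2.4253
Gain = 20 log₁₀(2.4253) ≈ 7.70 dB

7.7 dB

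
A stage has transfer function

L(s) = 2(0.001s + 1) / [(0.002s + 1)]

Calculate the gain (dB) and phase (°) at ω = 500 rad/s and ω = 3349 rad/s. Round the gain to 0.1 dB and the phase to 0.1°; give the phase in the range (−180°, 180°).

At ω = 500 rad/s:
zero (1 + j500·0.001) = 1 + j0.5 → |·| ≈ 1.118, ∠ ≈ 26.57°
pole (1 + j500·0.002) = 1 + j1 → |·| ≈ 1.4142, ∠ ≈ 45.00°
|L| = 2 · 1.118 / (1.4142) ≈ 1.5811
Gain = 20 log₁₀(1.5811) ≈ 3.98 dB
∠L = (26.57°) − (45.00°) = -18.43°

At ω = 3349 rad/s:
zero (1 + j3349·0.001) = 1 + j3.349 → |·| ≈ 3.4951, ∠ ≈ 73.37°
pole (1 + j3349·0.002) = 1 + j6.698 → |·| ≈ 6.7722, ∠ ≈ 81.51°
|L| = 2 · 3.4951 / (6.7722) ≈ 1.0322
Gain = 20 log₁₀(1.0322) ≈ 0.28 dB
∠L = (73.37°) − (81.51°) = -8.14°

ω = 500: 4.0 dB, -18.4°; ω = 3349: 0.3 dB, -8.1°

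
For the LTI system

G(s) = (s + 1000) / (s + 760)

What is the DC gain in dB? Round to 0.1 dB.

2.4 dB

G(0) = 1·1000 / (760) ≈ 1.3158
20 log₁₀(1.3158) ≈ 2.38 dB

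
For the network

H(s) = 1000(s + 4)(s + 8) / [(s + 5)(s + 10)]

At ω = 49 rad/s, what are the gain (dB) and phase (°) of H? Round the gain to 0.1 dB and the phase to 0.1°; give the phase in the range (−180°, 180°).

At s = jω = j49:
zero (s+4): 4 + j49 → |·| = √(4²+49²) = √2417 ≈ 49.163, ∠ = arctan(49/4) ≈ 85.33°
zero (s+8): 8 + j49 → |·| = √(8²+49²) = √2465 ≈ 49.649, ∠ = arctan(49/8) ≈ 80.73°
pole (s+5): 5 + j49 → |·| = √(5²+49²) = √2426 ≈ 49.254, ∠ = arctan(49/5) ≈ 84.17°
pole (s+10): 10 + j49 → |·| = √(10²+49²) = √2501 ≈ 50.01, ∠ = arctan(49/10) ≈ 78.47°
|H| = 1000 · 2440.9 / 2463.2 ≈ 990.95
Gain = 20 log₁₀(990.95) ≈ 59.92 dB
∠H = 166.06° − 162.64° = 3.42°

59.9 dB, 3.4°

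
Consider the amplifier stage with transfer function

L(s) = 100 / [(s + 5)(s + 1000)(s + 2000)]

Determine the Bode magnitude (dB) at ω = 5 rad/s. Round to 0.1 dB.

-103.0 dB

At s = jω = j5:
pole (s+5): 5 + j5 → |·| = √(5²+5²) = √50 ≈ 7.0711, ∠ = arctan(5/5) ≈ 45.00°
pole (s+1000): 1000 + j5 → |·| = √(1000²+5²) = √1000025 ≈ 1000, ∠ = arctan(5/1000) ≈ 0.29°
pole (s+2000): 2000 + j5 → |·| = √(2000²+5²) = √4000025 ≈ 2000, ∠ = arctan(5/2000) ≈ 0.14°
|L| = 100 / 1.4142e+07 ≈ 7.0711e-06
Gain = 20 log₁₀(7.0711e-06) ≈ -103.01 dB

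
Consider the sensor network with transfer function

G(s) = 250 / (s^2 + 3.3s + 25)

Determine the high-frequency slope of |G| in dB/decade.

-40 dB/decade

Each pole contributes −20 dB/decade at high frequency; each zero contributes +20 dB/decade.
Net: 0 zero(s) − 2 pole(s) → -40 dB/decade.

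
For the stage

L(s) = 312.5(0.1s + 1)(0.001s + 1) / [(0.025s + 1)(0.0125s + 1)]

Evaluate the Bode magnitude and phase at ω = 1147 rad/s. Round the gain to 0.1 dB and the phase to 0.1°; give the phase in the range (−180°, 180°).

At ω = 1147 rad/s:
zero (1 + j1147·0.1) = 1 + j114.7 → |·| ≈ 114.7, ∠ ≈ 89.50°
zero (1 + j1147·0.001) = 1 + j1.147 → |·| ≈ 1.5217, ∠ ≈ 48.92°
pole (1 + j1147·0.025) = 1 + j28.675 → |·| ≈ 28.692, ∠ ≈ 88.00°
pole (1 + j1147·0.0125) = 1 + j14.3375 → |·| ≈ 14.372, ∠ ≈ 86.01°
|L| = 312.5 · 114.7 · 1.5217 / (28.692 · 14.372) ≈ 132.27
Gain = 20 log₁₀(132.27) ≈ 42.43 dB
∠L = (89.50° + 48.92°) − (88.00° + 86.01°) = -35.59°

42.4 dB, -35.6°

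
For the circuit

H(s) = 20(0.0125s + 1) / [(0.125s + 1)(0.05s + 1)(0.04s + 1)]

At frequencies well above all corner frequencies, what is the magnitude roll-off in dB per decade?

Each pole contributes −20 dB/decade at high frequency; each zero contributes +20 dB/decade.
Net: 1 zero(s) − 3 pole(s) → -40 dB/decade.

-40 dB/decade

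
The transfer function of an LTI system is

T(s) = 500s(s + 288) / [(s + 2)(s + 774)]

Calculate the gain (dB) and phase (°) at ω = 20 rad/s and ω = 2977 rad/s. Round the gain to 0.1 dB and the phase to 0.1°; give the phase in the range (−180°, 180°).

ω = 20: 45.4 dB, 8.2°; ω = 2977: 53.7 dB, 9.1°

At s = jω = j20:
zero (s+288): 288 + j20 → |·| = √(288²+20²) = √83344 ≈ 288.69, ∠ = arctan(20/288) ≈ 3.97°
zero at origin: s = j20 → |·| = 20, ∠ = 90.00°
pole (s+2): 2 + j20 → |·| = √(2²+20²) = √404 ≈ 20.1, ∠ = arctan(20/2) ≈ 84.29°
pole (s+774): 774 + j20 → |·| = √(774²+20²) = √599476 ≈ 774.26, ∠ = arctan(20/774) ≈ 1.48°
|T| = 500 · 5773.8 / 15563 ≈ 185.5
Gain = 20 log₁₀(185.5) ≈ 45.37 dB
∠T = 93.97° − 85.77° = 8.20°

At s = jω = j2977:
zero (s+288): 288 + j2977 → |·| = √(288²+2977²) = √8945473 ≈ 2990.9, ∠ = arctan(2977/288) ≈ 84.47°
zero at origin: s = j2977 → |·| = 2977, ∠ = 90.00°
pole (s+2): 2 + j2977 → |·| = √(2²+2977²) = √8862533 ≈ 2977, ∠ = arctan(2977/2) ≈ 89.96°
pole (s+774): 774 + j2977 → |·| = √(774²+2977²) = √9461605 ≈ 3076, ∠ = arctan(2977/774) ≈ 75.43°
|T| = 500 · 8.9039e+06 / 9.1573e+06 ≈ 486.16
Gain = 20 log₁₀(486.16) ≈ 53.74 dB
∠T = 174.47° − 165.39° = 9.08°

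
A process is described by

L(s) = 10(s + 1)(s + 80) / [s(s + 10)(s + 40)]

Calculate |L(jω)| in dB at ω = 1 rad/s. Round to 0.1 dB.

9.0 dB

At s = jω = j1:
zero (s+1): 1 + j1 → |·| = √(1²+1²) = √2 ≈ 1.4142, ∠ = arctan(1/1) ≈ 45.00°
zero (s+80): 80 + j1 → |·| = √(80²+1²) = √6401 ≈ 80.006, ∠ = arctan(1/80) ≈ 0.72°
pole (s+10): 10 + j1 → |·| = √(10²+1²) = √101 ≈ 10.05, ∠ = arctan(1/10) ≈ 5.71°
pole (s+40): 40 + j1 → |·| = √(40²+1²) = √1601 ≈ 40.012, ∠ = arctan(1/40) ≈ 1.43°
pole at origin: |s| = 1, ∠ = 90.00° (in denominator)
|L| = 10 · 113.14 / 402.12 ≈ 2.8136
Gain = 20 log₁₀(2.8136) ≈ 8.99 dB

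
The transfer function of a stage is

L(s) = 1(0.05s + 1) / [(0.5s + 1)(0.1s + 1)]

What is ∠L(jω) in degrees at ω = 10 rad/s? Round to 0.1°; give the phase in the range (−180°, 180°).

-97.1°

At ω = 10 rad/s:
zero (1 + j10·0.05) = 1 + j0.5 → |·| ≈ 1.118, ∠ ≈ 26.57°
pole (1 + j10·0.5) = 1 + j5 → |·| ≈ 5.099, ∠ ≈ 78.69°
pole (1 + j10·0.1) = 1 + j1 → |·| ≈ 1.4142, ∠ ≈ 45.00°
∠L = (26.57°) − (78.69° + 45.00°) = -97.12°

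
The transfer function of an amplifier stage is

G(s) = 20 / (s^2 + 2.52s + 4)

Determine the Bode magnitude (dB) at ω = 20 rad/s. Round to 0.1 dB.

-26.0 dB

At s = jω = j20:
quadratic: (j20)² + 2.52·j20 + 4 = -396 + j50.4 → |·| ≈ 399.19, ∠ ≈ 172.75°
|G| = 20 / 399.19 ≈ 0.050101
Gain = 20 log₁₀(0.050101) ≈ -26.00 dB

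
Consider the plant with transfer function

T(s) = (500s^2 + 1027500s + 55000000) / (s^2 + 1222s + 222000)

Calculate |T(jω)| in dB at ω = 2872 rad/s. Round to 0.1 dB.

55.2 dB

Substitute s = j2872:
Numerator: 500(j2872)^2 + 1027500(j2872) + 55000000 = -4069192000 + j2950980000
Denominator: (j2872)^2 + 1222(j2872) + 222000 = -8026384 + j3509584
|N| = √(4069192000² + 2950980000²) ≈ 5.0266e+09, ∠N ≈ 144.05°
|D| = √(8026384² + 3509584²) ≈ 8.7601e+06, ∠D ≈ 156.38°
|T| = 5.0266e+09 / 8.7601e+06 ≈ 573.81
Gain = 20 log₁₀(573.81) ≈ 55.18 dB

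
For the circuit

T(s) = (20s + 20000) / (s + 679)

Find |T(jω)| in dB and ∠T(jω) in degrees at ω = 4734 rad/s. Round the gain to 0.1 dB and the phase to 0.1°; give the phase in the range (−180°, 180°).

Substitute s = j4734:
Numerator: 20(j4734) + 20000 = 20000 + j94680
Denominator: (j4734) + 679 = 679 + j4734
|N| = √(20000² + 94680²) ≈ 96769, ∠N ≈ 78.07°
|D| = √(679² + 4734²) ≈ 4782.4, ∠D ≈ 81.84°
|T| = 96769 / 4782.4 ≈ 20.234
Gain = 20 log₁₀(20.234) ≈ 26.12 dB
∠T = 78.07° − 81.84° = -3.77°

26.1 dB, -3.8°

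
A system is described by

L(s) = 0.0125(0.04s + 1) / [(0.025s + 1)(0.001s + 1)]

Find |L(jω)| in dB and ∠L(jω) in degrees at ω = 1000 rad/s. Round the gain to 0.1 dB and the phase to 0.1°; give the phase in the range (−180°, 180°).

At ω = 1000 rad/s:
zero (1 + j1000·0.04) = 1 + j40 → |·| ≈ 40.012, ∠ ≈ 88.57°
pole (1 + j1000·0.025) = 1 + j25 → |·| ≈ 25.02, ∠ ≈ 87.71°
pole (1 + j1000·0.001) = 1 + j1 → |·| ≈ 1.4142, ∠ ≈ 45.00°
|L| = 0.0125 · 40.012 / (25.02 · 1.4142) ≈ 0.014135
Gain = 20 log₁₀(0.014135) ≈ -36.99 dB
∠L = (88.57°) − (87.71° + 45.00°) = -44.14°

-37.0 dB, -44.1°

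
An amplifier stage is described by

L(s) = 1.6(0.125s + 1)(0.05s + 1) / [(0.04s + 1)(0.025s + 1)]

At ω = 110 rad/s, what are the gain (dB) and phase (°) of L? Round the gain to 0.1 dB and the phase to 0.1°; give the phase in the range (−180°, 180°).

19.4 dB, 18.3°

At ω = 110 rad/s:
zero (1 + j110·0.125) = 1 + j13.75 → |·| ≈ 13.786, ∠ ≈ 85.84°
zero (1 + j110·0.05) = 1 + j5.5 → |·| ≈ 5.5902, ∠ ≈ 79.70°
pole (1 + j110·0.04) = 1 + j4.4 → |·| ≈ 4.5122, ∠ ≈ 77.20°
pole (1 + j110·0.025) = 1 + j2.75 → |·| ≈ 2.9262, ∠ ≈ 70.02°
|L| = 1.6 · 13.786 · 5.5902 / (4.5122 · 2.9262) ≈ 9.3388
Gain = 20 log₁₀(9.3388) ≈ 19.41 dB
∠L = (85.84° + 79.70°) − (77.20° + 70.02°) = 18.32°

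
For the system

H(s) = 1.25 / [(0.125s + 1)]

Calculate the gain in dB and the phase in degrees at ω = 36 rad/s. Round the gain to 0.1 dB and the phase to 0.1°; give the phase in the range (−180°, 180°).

At ω = 36 rad/s:
pole (1 + j36·0.125) = 1 + j4.5 → |·| ≈ 4.6098, ∠ ≈ 77.47°
|H| = 1.25 · 1 / (4.6098) ≈ 0.27116
Gain = 20 log₁₀(0.27116) ≈ -11.34 dB
∠H = (0°) − (77.47°) = -77.47°

-11.3 dB, -77.5°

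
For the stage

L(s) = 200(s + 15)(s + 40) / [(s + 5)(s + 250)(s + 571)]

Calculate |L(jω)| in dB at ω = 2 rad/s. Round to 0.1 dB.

-16.0 dB

At s = jω = j2:
zero (s+15): 15 + j2 → |·| = √(15²+2²) = √229 ≈ 15.133, ∠ = arctan(2/15) ≈ 7.59°
zero (s+40): 40 + j2 → |·| = √(40²+2²) = √1604 ≈ 40.05, ∠ = arctan(2/40) ≈ 2.86°
pole (s+5): 5 + j2 → |·| = √(5²+2²) = √29 ≈ 5.3852, ∠ = arctan(2/5) ≈ 21.80°
pole (s+250): 250 + j2 → |·| = √(250²+2²) = √62504 ≈ 250.01, ∠ = arctan(2/250) ≈ 0.46°
pole (s+571): 571 + j2 → |·| = √(571²+2²) = √326045 ≈ 571, ∠ = arctan(2/571) ≈ 0.20°
|L| = 200 · 606.08 / 7.6877e+05 ≈ 0.15768
Gain = 20 log₁₀(0.15768) ≈ -16.04 dB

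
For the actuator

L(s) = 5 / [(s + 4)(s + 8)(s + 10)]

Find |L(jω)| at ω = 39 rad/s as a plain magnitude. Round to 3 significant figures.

7.96e-05

At s = jω = j39:
pole (s+4): 4 + j39 → |·| = √(4²+39²) = √1537 ≈ 39.205, ∠ = arctan(39/4) ≈ 84.14°
pole (s+8): 8 + j39 → |·| = √(8²+39²) = √1585 ≈ 39.812, ∠ = arctan(39/8) ≈ 78.41°
pole (s+10): 10 + j39 → |·| = √(10²+39²) = √1621 ≈ 40.262, ∠ = arctan(39/10) ≈ 75.62°
|L| = 5 / 62842 ≈ 7.9565e-05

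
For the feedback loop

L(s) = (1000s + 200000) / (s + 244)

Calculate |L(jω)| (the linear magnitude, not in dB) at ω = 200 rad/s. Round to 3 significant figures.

Substitute s = j200:
Numerator: 1000(j200) + 200000 = 200000 + j200000
Denominator: (j200) + 244 = 244 + j200
|N| = √(200000² + 200000²) ≈ 2.8284e+05, ∠N ≈ 45.00°
|D| = √(244² + 200²) ≈ 315.49, ∠D ≈ 39.34°
|L| = 2.8284e+05 / 315.49 ≈ 896.51

897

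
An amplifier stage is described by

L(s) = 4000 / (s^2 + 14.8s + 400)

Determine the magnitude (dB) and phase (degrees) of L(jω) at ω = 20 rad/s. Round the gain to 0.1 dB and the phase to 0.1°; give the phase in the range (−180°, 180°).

At s = jω = j20:
quadratic: (j20)² + 14.8·j20 + 400 = 0 + j296 → |·| ≈ 296, ∠ ≈ 90.00°
|L| = 4000 / 296 ≈ 13.514
Gain = 20 log₁₀(13.514) ≈ 22.62 dB
∠L = 0.00° − 90.00° = -90.00°

22.6 dB, -90.0°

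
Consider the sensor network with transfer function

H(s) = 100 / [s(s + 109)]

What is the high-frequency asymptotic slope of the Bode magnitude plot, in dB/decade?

Each pole contributes −20 dB/decade at high frequency; each zero contributes +20 dB/decade.
Net: 0 zero(s) − 2 pole(s) → -40 dB/decade.

-40 dB/decade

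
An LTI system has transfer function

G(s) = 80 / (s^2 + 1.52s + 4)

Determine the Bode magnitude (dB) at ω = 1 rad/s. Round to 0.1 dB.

27.5 dB

At s = jω = j1:
quadratic: (j1)² + 1.52·j1 + 4 = 3 + j1.52 → |·| ≈ 3.3631, ∠ ≈ 26.87°
|G| = 80 / 3.3631 ≈ 23.788
Gain = 20 log₁₀(23.788) ≈ 27.53 dB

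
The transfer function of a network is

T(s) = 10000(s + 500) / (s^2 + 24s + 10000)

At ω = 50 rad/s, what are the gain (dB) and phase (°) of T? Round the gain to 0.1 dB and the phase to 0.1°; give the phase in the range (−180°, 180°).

At s = jω = j50:
zero (s+500): 500 + j50 → |·| = √(500²+50²) = √252500 ≈ 502.49, ∠ = arctan(50/500) ≈ 5.71°
quadratic: (j50)² + 24·j50 + 10000 = 7500 + j1200 → |·| ≈ 7595.4, ∠ ≈ 9.09°
|T| = 10000 · 502.49 / 7595.4 ≈ 661.57
Gain = 20 log₁₀(661.57) ≈ 56.41 dB
∠T = 5.71° − 9.09° = -3.38°

56.4 dB, -3.4°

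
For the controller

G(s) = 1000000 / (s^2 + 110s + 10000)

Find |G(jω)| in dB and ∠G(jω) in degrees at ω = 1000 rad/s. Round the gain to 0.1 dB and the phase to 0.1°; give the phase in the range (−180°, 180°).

0.0 dB, -173.7°

At s = jω = j1000:
quadratic: (j1000)² + 110·j1000 + 10000 = -990000 + j110000 → |·| ≈ 9.9609e+05, ∠ ≈ 173.66°
|G| = 1000000 / 9.9609e+05 ≈ 1.0039
Gain = 20 log₁₀(1.0039) ≈ 0.03 dB
∠G = 0.00° − 173.66° = -173.66°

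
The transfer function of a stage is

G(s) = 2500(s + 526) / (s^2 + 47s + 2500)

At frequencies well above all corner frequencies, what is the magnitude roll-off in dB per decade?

-20 dB/decade

Each pole contributes −20 dB/decade at high frequency; each zero contributes +20 dB/decade.
Net: 1 zero(s) − 2 pole(s) → -20 dB/decade.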